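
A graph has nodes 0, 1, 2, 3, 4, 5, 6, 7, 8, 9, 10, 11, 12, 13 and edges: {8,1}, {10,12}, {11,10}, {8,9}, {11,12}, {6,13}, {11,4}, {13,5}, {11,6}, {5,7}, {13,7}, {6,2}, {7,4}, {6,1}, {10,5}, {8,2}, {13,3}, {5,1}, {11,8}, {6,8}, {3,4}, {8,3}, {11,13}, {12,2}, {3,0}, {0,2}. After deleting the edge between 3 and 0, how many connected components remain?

3 and 0 are still connected via 3-8-2-0, so the component count stays at 1.

1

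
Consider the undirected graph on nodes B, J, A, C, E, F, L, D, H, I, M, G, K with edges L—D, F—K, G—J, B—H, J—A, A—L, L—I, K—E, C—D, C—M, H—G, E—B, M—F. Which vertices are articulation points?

Removing L increases the component count from 1 to 2, so L is a cut vertex.
By contrast removing J leaves 1 component; it is not a cut vertex. No other vertex is a cut vertex either.

L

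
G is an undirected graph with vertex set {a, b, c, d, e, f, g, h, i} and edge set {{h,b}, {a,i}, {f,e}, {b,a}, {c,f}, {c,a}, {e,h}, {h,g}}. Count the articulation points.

2

Removing a increases the component count from 2 to 3, so a is a cut vertex.
Removing h increases the component count from 2 to 3, so h is a cut vertex.
By contrast removing i leaves 2 components; it is not a cut vertex. No other vertex is a cut vertex either.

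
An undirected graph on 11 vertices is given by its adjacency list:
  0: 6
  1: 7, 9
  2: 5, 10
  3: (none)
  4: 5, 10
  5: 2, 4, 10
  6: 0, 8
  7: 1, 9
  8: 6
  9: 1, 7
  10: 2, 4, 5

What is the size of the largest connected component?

4

3 is isolated — a component by itself.
Starting from 0 we can reach 0, 6, 8. That is one component of size 3.
Starting from 1 we can reach 1, 7, 9. That is one component of size 3.
Starting from 2 we can reach 2, 4, 5, 10. That is one component of size 4.
The largest has 4 vertices.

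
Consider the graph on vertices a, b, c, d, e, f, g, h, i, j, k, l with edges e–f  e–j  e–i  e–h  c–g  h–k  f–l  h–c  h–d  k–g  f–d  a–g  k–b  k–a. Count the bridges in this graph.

4

The edges on the cycle k-a-g-k are not bridges since each lies on that cycle.
But removing l–f disconnects l from f; removing j–e disconnects j from e; removing k–b disconnects k from b; removing i–e disconnects i from e — these are bridges.
That makes 4 bridges.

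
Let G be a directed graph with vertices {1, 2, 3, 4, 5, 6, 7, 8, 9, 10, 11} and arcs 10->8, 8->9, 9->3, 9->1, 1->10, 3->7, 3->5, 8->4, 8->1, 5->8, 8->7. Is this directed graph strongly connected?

No

There is no directed path from 5 to 6, so the graph is not strongly connected.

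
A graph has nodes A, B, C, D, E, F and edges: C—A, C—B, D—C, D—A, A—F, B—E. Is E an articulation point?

No

Deleting E leaves 1 component (was 1), so E is not a cut vertex.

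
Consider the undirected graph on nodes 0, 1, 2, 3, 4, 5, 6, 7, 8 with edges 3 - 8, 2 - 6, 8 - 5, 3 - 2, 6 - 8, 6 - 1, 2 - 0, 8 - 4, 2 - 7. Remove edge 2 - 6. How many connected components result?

1

2 and 6 are still connected via 2-3-8-6, so the component count stays at 1.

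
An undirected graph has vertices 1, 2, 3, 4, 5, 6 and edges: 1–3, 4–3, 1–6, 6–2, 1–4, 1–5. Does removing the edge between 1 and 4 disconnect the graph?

No

After removing 1–4, the path 1-3-4 still connects them, so the edge is not a bridge.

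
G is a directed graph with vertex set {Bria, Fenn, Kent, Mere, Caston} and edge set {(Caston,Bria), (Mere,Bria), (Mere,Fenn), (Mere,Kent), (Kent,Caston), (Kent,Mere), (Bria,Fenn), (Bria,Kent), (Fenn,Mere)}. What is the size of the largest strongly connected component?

5

{Bria, Fenn, Kent, Mere, Caston} are all mutually reachable — one SCC of size 5.
The largest has 5 vertices.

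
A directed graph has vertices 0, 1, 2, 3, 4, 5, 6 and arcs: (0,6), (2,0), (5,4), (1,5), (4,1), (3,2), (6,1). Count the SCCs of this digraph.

5

{1, 4, 5} are all mutually reachable — one SCC of size 3.
{6} is an SCC by itself.
{2} is an SCC by itself.
{3} is an SCC by itself.
{0} is an SCC by itself.
That gives 5 strongly connected components.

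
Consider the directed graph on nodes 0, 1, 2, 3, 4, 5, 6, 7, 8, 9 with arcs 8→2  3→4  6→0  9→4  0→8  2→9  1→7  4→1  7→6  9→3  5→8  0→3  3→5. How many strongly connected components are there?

{0, 1, 2, 3, 4, 5, 6, 7, 8, 9} are all mutually reachable — one SCC of size 10.
That gives 1 strongly connected component.

1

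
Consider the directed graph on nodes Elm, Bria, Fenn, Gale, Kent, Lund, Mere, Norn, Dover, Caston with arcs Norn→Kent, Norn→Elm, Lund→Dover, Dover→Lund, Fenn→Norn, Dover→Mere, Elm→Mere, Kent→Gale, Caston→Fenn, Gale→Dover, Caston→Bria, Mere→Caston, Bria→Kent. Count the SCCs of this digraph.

1

{Elm, Bria, Fenn, Gale, Kent, Lund, Mere, Norn, Dover, Caston} are all mutually reachable — one SCC of size 10.
That gives 1 strongly connected component.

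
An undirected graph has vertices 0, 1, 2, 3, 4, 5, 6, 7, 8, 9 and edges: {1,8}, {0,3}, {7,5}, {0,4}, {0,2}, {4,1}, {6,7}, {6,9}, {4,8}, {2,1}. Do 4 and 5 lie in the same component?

No

The component containing 4 is {0, 1, 2, 3, 4, 8}, and 5 is not in it.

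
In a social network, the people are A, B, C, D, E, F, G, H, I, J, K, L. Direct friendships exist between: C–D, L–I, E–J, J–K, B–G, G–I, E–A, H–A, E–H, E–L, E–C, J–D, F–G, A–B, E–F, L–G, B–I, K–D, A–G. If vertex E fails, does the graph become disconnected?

Deleting E raises the number of components from 1 to 2, so E is a cut vertex.

Yes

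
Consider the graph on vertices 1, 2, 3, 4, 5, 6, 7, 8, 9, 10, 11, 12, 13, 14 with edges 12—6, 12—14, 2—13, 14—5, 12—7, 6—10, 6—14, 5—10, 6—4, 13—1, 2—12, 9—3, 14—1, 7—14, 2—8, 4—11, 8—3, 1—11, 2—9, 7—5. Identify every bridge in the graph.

none

The edges on the cycle 12-7-14-12 are not bridges since each lies on that cycle.
Every edge lies on some cycle, so there are no bridges.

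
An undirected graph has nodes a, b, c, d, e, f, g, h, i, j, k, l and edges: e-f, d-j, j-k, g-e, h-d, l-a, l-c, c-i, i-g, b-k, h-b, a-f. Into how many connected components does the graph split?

Starting from b we can reach b, d, h, j, k. That is one component of size 5.
Starting from a we can reach a, c, e, f, g, i, l. That is one component of size 7.
Total: 2 components.

2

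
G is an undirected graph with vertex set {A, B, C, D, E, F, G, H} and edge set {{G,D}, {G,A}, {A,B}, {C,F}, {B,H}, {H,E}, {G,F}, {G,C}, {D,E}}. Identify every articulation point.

G

Removing G increases the component count from 1 to 2, so G is a cut vertex.
By contrast removing C leaves 1 component; it is not a cut vertex. No other vertex is a cut vertex either.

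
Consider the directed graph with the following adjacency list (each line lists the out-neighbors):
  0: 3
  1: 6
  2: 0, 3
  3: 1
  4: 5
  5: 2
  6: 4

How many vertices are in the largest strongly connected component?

{0, 1, 2, 3, 4, 5, 6} are all mutually reachable — one SCC of size 7.
The largest has 7 vertices.

7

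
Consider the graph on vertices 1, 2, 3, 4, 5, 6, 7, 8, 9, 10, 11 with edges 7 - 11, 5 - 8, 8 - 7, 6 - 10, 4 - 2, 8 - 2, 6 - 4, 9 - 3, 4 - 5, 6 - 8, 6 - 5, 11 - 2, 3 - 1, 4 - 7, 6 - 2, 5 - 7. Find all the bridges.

1-3, 10-6, 3-9

The edges on the cycle 6-4-7-11-2-8-5-6 are not bridges since each lies on that cycle.
But removing 9 - 3 disconnects 9 from 3; removing 6 - 10 disconnects 6 from 10; removing 3 - 1 disconnects 3 from 1 — these are bridges.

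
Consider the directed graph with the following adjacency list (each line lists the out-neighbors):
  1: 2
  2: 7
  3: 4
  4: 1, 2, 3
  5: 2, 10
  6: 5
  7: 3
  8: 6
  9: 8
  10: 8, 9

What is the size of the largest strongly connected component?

5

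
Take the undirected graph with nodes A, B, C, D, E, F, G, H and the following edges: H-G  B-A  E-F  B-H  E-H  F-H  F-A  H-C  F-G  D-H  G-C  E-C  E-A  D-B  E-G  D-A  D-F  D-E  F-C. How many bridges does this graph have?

0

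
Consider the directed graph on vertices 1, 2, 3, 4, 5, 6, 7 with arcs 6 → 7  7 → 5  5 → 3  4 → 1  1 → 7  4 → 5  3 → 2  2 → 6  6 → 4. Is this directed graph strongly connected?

Yes

From 7 we can reach every vertex (1, 2, 3, 4, 5, 6, 7), and every vertex can reach 7 (1, 2, 3, 4, 5, 6, 7). So the whole graph is one strongly connected component.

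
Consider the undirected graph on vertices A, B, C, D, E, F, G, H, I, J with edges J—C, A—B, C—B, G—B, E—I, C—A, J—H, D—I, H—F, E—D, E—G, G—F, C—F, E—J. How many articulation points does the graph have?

Removing E increases the component count from 1 to 2, so E is a cut vertex.
By contrast removing I leaves 1 component; it is not a cut vertex. No other vertex is a cut vertex either.

1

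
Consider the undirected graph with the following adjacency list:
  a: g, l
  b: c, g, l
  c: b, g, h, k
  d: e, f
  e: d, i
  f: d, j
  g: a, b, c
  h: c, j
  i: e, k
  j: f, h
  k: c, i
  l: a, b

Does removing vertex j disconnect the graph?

Deleting j leaves 1 component (was 1) (its neighbors f, h remain connected to each other), so j is not a cut vertex.

No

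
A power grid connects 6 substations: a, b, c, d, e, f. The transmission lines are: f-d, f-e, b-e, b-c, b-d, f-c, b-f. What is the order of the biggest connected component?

5

a is isolated — a component by itself.
Starting from b we can reach b, c, d, e, f. That is one component of size 5.
The largest has 5 vertices.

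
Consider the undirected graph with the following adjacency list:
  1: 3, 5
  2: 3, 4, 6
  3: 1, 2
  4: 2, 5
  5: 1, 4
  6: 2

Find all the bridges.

2-6

The edges on the cycle 2-3-1-5-4-2 are not bridges since each lies on that cycle.
But removing 2-6 disconnects 2 from 6 — this is a bridge.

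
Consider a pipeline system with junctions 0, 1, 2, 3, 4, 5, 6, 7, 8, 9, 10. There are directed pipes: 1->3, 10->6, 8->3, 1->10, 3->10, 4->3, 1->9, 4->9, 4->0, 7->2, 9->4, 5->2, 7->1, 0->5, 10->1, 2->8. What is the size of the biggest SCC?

9

{0, 1, 2, 3, 4, 5, 8, 9, 10} are all mutually reachable — one SCC of size 9.
{7} is an SCC by itself.
{6} is an SCC by itself.
The largest has 9 vertices.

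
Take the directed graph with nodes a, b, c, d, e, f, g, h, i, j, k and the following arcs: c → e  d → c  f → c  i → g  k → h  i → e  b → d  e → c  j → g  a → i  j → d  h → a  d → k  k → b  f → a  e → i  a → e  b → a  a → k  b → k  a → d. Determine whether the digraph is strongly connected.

No

There is no directed path from f to j, so the graph is not strongly connected.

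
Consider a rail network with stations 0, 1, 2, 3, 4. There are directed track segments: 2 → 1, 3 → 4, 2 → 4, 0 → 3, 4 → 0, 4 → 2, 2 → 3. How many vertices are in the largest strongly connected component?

4

{0, 2, 3, 4} are all mutually reachable — one SCC of size 4.
{1} is an SCC by itself.
The largest has 4 vertices.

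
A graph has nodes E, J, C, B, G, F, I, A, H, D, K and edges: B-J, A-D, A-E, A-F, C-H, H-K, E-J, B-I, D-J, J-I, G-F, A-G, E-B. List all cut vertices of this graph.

Removing A increases the component count from 2 to 3, so A is a cut vertex.
Removing H increases the component count from 2 to 3, so H is a cut vertex.
By contrast removing B leaves 2 components; it is not a cut vertex. No other vertex is a cut vertex either.

A, H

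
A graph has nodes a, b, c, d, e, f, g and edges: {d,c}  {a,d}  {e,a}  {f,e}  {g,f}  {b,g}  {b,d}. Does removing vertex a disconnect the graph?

No

Deleting a leaves 1 component (was 1) (its neighbors d, e remain connected to each other), so a is not a cut vertex.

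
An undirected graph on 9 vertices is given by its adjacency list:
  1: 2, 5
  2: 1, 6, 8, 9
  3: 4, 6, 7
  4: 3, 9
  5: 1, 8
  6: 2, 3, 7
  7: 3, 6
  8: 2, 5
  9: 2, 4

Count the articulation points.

Removing 2 increases the component count from 1 to 2, so 2 is a cut vertex.
By contrast removing 5 leaves 1 component; it is not a cut vertex. No other vertex is a cut vertex either.

1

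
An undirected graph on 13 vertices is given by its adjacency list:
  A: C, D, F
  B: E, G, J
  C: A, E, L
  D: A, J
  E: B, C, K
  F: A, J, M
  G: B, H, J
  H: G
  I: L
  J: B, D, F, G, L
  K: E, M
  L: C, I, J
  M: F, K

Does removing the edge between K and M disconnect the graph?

No

After removing K-M, the path K-E-B-J-F-M still connects them, so the edge is not a bridge.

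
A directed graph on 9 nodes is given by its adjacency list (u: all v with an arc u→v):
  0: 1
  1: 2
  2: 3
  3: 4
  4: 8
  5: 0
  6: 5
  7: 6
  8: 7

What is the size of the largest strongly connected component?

{0, 1, 2, 3, 4, 5, 6, 7, 8} are all mutually reachable — one SCC of size 9.
The largest has 9 vertices.

9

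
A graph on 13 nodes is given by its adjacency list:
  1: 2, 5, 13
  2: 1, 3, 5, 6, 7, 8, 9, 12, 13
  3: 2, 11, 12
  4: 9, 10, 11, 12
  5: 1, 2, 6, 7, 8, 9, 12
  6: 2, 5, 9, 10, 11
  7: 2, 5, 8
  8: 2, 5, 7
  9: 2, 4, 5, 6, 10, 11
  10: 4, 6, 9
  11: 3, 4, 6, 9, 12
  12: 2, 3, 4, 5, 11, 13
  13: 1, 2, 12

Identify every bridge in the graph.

The edges on the cycle 2-12-11-4-10-9-2 are not bridges since each lies on that cycle.
Every edge lies on some cycle, so there are no bridges.

none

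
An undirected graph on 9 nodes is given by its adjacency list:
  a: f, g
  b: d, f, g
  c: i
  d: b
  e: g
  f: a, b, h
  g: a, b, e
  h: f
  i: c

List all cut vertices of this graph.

Removing b increases the component count from 2 to 3, so b is a cut vertex.
Removing f increases the component count from 2 to 3, so f is a cut vertex.
Removing g increases the component count from 2 to 3, so g is a cut vertex.
By contrast removing e leaves 2 components; it is not a cut vertex. No other vertex is a cut vertex either.

b, f, g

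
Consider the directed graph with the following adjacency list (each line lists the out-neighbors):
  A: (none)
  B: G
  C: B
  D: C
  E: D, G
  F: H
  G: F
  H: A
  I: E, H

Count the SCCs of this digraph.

{E} is an SCC by itself.
{C} is an SCC by itself.
{A} is an SCC by itself.
{D} is an SCC by itself.
{I} is an SCC by itself.
(and 4 more singleton SCCs)
That gives 9 strongly connected components.

9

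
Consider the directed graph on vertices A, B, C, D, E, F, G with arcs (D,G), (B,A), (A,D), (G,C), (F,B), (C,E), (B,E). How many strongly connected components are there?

{B} is an SCC by itself.
{D} is an SCC by itself.
{A} is an SCC by itself.
{F} is an SCC by itself.
{G} is an SCC by itself.
(and 2 more singleton SCCs)
That gives 7 strongly connected components.

7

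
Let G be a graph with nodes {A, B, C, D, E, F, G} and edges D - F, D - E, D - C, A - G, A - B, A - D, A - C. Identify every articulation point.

Removing A increases the component count from 1 to 3, so A is a cut vertex.
Removing D increases the component count from 1 to 3, so D is a cut vertex.
By contrast removing E leaves 1 component; it is not a cut vertex. No other vertex is a cut vertex either.

A, D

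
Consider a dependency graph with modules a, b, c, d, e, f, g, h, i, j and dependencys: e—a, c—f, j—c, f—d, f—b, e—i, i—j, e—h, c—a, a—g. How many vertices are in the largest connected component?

Starting from a we can reach a, b, c, d, e, f, g, h, i, j. That is one component of size 10.
The largest has 10 vertices.

10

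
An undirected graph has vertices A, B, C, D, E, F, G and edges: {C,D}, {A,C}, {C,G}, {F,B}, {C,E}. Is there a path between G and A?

Yes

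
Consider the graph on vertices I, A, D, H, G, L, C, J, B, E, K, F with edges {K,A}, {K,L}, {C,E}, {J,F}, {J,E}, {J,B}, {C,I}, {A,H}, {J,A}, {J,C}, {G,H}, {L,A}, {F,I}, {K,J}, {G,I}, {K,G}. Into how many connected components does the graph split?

2

D is isolated — a component by itself.
Starting from A we can reach A, B, C, E, F, G, H, I, J, K, L. That is one component of size 11.
Total: 2 components.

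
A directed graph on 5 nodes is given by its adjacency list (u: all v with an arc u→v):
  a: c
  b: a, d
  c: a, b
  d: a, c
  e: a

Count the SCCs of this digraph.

2

{a, b, c, d} are all mutually reachable — one SCC of size 4.
{e} is an SCC by itself.
That gives 2 strongly connected components.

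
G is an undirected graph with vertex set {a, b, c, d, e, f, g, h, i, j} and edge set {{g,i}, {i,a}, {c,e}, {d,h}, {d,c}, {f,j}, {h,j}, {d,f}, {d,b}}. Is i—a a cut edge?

Removing i—a leaves no path between i and a: the component count goes from 2 to 3. So it is a bridge.

Yes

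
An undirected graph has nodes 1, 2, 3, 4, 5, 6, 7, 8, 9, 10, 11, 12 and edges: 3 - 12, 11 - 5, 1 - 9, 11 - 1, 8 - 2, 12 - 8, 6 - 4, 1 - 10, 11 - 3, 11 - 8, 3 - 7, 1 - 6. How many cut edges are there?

8

The edges on the cycle 11-3-12-8-11 are not bridges since each lies on that cycle.
But removing 10 - 1 disconnects 10 from 1; removing 3 - 7 disconnects 3 from 7; removing 1 - 9 disconnects 1 from 9; removing 8 - 2 disconnects 8 from 2 — these are bridges.
In total 8 edges are bridges.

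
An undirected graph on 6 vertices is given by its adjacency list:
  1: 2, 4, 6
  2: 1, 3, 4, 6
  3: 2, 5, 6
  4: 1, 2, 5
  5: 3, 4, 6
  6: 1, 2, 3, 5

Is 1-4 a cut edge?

No

After removing 1-4, the path 1-2-4 still connects them, so the edge is not a bridge.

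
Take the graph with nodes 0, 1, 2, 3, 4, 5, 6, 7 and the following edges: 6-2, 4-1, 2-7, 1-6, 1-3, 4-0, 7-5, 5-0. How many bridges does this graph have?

The edges on the cycle 4-1-6-2-7-5-0-4 are not bridges since each lies on that cycle.
But removing 1-3 disconnects 1 from 3 — this is a bridge.

1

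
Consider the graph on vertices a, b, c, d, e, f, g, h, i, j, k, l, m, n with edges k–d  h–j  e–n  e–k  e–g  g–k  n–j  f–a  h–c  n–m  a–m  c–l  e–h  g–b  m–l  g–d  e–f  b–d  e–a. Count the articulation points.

1

Removing e increases the component count from 2 to 3, so e is a cut vertex.
By contrast removing l leaves 2 components; it is not a cut vertex. No other vertex is a cut vertex either.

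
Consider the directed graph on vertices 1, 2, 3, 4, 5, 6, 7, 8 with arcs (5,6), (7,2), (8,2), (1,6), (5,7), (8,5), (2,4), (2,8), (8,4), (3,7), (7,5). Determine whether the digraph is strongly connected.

There is no directed path from 1 to 7, so the graph is not strongly connected.

No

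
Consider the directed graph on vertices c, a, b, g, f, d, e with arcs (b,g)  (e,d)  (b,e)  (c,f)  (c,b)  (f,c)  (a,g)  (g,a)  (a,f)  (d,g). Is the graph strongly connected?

From b we can reach every vertex (a, b, c, d, e, f, g), and every vertex can reach b (a, b, c, d, e, f, g). So the whole graph is one strongly connected component.

Yes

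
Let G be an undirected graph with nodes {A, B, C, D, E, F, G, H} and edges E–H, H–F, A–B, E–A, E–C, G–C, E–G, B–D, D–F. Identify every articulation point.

E

Removing E increases the component count from 1 to 2, so E is a cut vertex.
By contrast removing C leaves 1 component; it is not a cut vertex. No other vertex is a cut vertex either.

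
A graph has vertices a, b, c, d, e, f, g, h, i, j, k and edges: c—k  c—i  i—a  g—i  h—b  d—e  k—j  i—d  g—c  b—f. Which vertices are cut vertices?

b, c, d, i, k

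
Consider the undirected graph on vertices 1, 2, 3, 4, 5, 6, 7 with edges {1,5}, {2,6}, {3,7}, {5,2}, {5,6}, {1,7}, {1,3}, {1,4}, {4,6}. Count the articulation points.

Removing 1 increases the component count from 1 to 2, so 1 is a cut vertex.
By contrast removing 4 leaves 1 component; it is not a cut vertex. No other vertex is a cut vertex either.

1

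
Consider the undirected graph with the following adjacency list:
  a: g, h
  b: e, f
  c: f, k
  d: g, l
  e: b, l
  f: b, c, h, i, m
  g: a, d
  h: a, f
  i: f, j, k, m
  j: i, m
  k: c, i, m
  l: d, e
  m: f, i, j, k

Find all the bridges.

none

The edges on the cycle f-c-k-i-f are not bridges since each lies on that cycle.
Every edge lies on some cycle, so there are no bridges.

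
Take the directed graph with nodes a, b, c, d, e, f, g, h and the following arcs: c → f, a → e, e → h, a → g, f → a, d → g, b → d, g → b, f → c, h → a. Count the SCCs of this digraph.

{b, d, g} are all mutually reachable — one SCC of size 3.
{a, e, h} are all mutually reachable — one SCC of size 3.
{c, f} are all mutually reachable — one SCC of size 2.
That gives 3 strongly connected components.

3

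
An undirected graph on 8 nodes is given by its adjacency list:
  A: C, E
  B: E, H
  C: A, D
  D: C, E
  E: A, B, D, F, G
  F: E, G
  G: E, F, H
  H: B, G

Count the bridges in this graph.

The edges on the cycle E-D-C-A-E are not bridges since each lies on that cycle.
Every edge lies on some cycle, so there are no bridges.

0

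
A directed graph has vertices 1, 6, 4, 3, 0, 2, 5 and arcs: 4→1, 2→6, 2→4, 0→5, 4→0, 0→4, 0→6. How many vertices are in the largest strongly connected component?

{0, 4} are all mutually reachable — one SCC of size 2.
{1} is an SCC by itself.
{5} is an SCC by itself.
{6} is an SCC by itself.
{2} is an SCC by itself.
(and 1 more singleton SCC)
The largest has 2 vertices.

2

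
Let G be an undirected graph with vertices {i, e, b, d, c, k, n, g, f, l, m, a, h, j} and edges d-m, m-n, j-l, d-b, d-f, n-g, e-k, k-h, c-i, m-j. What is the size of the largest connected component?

a is isolated — a component by itself.
Starting from c we can reach c, i. That is one component of size 2.
Starting from e we can reach e, h, k. That is one component of size 3.
Starting from b we can reach b, d, f, g, j, l, m, n. That is one component of size 8.
The largest has 8 vertices.

8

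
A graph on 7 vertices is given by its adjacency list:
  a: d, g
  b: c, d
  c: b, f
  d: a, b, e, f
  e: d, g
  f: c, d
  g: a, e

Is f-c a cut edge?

After removing f-c, the path f-d-b-c still connects them, so the edge is not a bridge.

No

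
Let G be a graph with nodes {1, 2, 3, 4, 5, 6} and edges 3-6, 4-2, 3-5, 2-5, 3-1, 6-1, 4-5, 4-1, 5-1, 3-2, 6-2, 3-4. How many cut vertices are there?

0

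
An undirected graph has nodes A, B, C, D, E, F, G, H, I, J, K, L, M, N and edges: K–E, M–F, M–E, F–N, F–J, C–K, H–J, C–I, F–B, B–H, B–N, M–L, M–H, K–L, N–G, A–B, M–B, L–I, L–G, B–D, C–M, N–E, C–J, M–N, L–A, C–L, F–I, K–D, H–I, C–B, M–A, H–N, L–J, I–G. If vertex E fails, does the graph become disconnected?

No

Deleting E leaves 1 component (was 1) (its neighbors K, M, N remain connected to each other), so E is not a cut vertex.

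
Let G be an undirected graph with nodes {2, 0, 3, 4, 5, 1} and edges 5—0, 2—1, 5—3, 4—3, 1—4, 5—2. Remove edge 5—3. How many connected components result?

1

5 and 3 are still connected via 5-2-1-4-3, so the component count stays at 1.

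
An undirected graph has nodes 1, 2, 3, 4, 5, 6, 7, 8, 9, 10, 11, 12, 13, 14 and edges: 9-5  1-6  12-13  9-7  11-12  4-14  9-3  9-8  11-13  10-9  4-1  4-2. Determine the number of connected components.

Starting from 11 we can reach 11, 12, 13. That is one component of size 3.
Starting from 1 we can reach 1, 2, 4, 6, 14. That is one component of size 5.
Starting from 3 we can reach 3, 5, 7, 8, 9, 10. That is one component of size 6.
Total: 3 components.

3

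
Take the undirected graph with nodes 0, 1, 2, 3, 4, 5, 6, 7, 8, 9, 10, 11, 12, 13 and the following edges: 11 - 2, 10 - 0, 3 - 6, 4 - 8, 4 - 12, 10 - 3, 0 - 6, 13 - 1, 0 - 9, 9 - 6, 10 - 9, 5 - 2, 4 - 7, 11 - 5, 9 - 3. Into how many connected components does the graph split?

4

Starting from 1 we can reach 1, 13. That is one component of size 2.
Starting from 2 we can reach 2, 5, 11. That is one component of size 3.
Starting from 4 we can reach 4, 7, 8, 12. That is one component of size 4.
Starting from 0 we can reach 0, 3, 6, 9, 10. That is one component of size 5.
Total: 4 components.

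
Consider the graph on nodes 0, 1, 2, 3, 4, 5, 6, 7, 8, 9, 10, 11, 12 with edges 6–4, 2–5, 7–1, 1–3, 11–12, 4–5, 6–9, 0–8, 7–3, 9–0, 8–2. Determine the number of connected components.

4

10 is isolated — a component by itself.
Starting from 11 we can reach 11, 12. That is one component of size 2.
Starting from 1 we can reach 1, 3, 7. That is one component of size 3.
Starting from 0 we can reach 0, 2, 4, 5, 6, 8, 9. That is one component of size 7.
Total: 4 components.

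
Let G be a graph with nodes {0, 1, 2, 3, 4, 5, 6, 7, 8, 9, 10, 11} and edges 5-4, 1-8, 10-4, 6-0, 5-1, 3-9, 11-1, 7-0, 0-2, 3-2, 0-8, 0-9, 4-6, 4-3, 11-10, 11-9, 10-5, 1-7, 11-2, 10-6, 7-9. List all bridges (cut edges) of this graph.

none

The edges on the cycle 11-10-5-4-3-2-11 are not bridges since each lies on that cycle.
Every edge lies on some cycle, so there are no bridges.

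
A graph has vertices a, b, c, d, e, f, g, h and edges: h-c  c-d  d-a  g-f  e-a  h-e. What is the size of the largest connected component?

b is isolated — a component by itself.
Starting from f we can reach f, g. That is one component of size 2.
Starting from a we can reach a, c, d, e, h. That is one component of size 5.
The largest has 5 vertices.

5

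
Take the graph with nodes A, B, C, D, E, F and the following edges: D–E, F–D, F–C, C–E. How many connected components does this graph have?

3

A is isolated — a component by itself.
B is isolated — a component by itself.
Starting from C we can reach C, D, E, F. That is one component of size 4.
Total: 3 components.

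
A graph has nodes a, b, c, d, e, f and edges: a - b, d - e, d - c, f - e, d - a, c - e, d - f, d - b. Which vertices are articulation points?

d

Removing d increases the component count from 1 to 2, so d is a cut vertex.
By contrast removing e leaves 1 component; it is not a cut vertex. No other vertex is a cut vertex either.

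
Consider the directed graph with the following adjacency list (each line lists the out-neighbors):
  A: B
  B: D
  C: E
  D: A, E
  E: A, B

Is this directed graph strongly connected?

There is no directed path from E to C, so the graph is not strongly connected.

No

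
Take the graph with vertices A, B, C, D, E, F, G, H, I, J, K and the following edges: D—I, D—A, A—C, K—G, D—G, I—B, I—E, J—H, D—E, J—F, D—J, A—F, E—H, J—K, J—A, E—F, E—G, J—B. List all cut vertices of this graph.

Removing A increases the component count from 1 to 2, so A is a cut vertex.
By contrast removing K leaves 1 component; it is not a cut vertex. No other vertex is a cut vertex either.

A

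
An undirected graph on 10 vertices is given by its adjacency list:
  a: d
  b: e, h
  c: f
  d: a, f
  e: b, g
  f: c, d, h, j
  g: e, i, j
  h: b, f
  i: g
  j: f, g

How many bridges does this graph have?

The edges on the cycle e-g-j-f-h-b-e are not bridges since each lies on that cycle.
But removing a-d disconnects a from d; removing f-d disconnects f from d; removing g-i disconnects g from i; removing f-c disconnects f from c — these are bridges.
That makes 4 bridges.

4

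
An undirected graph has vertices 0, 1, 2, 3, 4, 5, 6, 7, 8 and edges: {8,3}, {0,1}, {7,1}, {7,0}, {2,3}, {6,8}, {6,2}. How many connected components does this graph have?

4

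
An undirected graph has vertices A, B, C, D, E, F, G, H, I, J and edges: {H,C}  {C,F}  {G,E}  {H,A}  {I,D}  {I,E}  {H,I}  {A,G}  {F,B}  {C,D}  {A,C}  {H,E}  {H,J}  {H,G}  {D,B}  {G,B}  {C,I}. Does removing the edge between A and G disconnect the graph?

After removing A—G, the path A-H-G still connects them, so the edge is not a bridge.

No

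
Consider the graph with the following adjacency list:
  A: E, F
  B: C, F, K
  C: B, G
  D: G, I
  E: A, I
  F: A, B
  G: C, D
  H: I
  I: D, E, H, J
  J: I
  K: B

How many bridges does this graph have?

The edges on the cycle F-A-E-I-D-G-C-B-F are not bridges since each lies on that cycle.
But removing J-I disconnects J from I; removing H-I disconnects H from I; removing K-B disconnects K from B — these are bridges.
That makes 3 bridges.

3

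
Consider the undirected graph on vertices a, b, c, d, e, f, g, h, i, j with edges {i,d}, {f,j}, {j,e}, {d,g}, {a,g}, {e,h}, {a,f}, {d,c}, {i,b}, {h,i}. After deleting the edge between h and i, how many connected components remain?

1

h and i are still connected via h-e-j-f-a-g-d-i, so the component count stays at 1.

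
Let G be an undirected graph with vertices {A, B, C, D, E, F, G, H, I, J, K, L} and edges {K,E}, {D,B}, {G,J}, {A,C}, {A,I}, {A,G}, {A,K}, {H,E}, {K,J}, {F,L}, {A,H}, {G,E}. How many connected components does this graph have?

Starting from B we can reach B, D. That is one component of size 2.
Starting from F we can reach F, L. That is one component of size 2.
Starting from A we can reach A, C, E, G, H, I, J, K. That is one component of size 8.
Total: 3 components.

3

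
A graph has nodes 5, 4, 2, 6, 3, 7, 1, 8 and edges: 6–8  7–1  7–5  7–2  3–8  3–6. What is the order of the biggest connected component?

4 is isolated — a component by itself.
Starting from 3 we can reach 3, 6, 8. That is one component of size 3.
Starting from 1 we can reach 1, 2, 5, 7. That is one component of size 4.
The largest has 4 vertices.

4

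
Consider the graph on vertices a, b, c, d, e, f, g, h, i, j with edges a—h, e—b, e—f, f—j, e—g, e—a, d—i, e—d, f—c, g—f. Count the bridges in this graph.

7

The edges on the cycle e-g-f-e are not bridges since each lies on that cycle.
But removing f—c disconnects f from c; removing f—j disconnects f from j; removing e—a disconnects e from a; removing e—b disconnects e from b — these are bridges.
In total 7 edges are bridges.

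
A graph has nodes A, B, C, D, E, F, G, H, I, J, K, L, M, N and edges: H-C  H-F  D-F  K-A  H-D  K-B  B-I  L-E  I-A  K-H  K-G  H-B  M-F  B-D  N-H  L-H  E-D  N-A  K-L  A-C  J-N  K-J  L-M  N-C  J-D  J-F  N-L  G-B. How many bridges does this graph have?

0

The edges on the cycle K-J-N-H-B-K are not bridges since each lies on that cycle.
Every edge lies on some cycle, so there are no bridges.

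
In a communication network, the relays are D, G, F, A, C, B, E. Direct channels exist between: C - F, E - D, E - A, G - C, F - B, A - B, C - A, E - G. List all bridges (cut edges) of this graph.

The edges on the cycle E-G-C-F-B-A-E are not bridges since each lies on that cycle.
But removing E - D disconnects E from D — this is a bridge.

D-E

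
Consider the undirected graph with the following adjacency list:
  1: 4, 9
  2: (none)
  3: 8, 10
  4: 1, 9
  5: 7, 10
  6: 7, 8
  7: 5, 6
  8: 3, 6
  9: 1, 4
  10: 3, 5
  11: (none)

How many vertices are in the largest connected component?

2 is isolated — a component by itself.
11 is isolated — a component by itself.
Starting from 1 we can reach 1, 4, 9. That is one component of size 3.
Starting from 3 we can reach 3, 5, 6, 7, 8, 10. That is one component of size 6.
The largest has 6 vertices.

6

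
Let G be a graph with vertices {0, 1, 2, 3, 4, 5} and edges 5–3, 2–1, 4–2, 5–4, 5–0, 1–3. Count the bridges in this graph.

The edges on the cycle 5-4-2-1-3-5 are not bridges since each lies on that cycle.
But removing 5–0 disconnects 5 from 0 — this is a bridge.

1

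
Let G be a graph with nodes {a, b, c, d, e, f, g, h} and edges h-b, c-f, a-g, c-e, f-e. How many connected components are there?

4

d is isolated — a component by itself.
Starting from b we can reach b, h. That is one component of size 2.
Starting from a we can reach a, g. That is one component of size 2.
Starting from c we can reach c, e, f. That is one component of size 3.
Total: 4 components.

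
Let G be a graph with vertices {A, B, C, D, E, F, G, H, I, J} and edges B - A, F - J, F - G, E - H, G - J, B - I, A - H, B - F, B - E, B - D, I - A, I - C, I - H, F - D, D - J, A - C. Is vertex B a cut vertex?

Yes

Deleting B raises the number of components from 1 to 2, so B is a cut vertex.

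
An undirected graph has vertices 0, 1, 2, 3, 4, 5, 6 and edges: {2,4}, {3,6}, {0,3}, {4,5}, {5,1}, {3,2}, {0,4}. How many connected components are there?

1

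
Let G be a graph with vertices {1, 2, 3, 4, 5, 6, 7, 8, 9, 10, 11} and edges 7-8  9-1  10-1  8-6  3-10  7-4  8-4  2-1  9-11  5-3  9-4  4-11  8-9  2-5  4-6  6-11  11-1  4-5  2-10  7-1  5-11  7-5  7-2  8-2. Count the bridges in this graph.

The edges on the cycle 7-8-2-10-3-5-7 are not bridges since each lies on that cycle.
Every edge lies on some cycle, so there are no bridges.

0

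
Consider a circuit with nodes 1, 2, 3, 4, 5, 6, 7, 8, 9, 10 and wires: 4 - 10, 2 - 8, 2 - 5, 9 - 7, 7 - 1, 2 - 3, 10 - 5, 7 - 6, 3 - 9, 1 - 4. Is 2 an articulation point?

Yes

Deleting 2 raises the number of components from 1 to 2, so 2 is a cut vertex.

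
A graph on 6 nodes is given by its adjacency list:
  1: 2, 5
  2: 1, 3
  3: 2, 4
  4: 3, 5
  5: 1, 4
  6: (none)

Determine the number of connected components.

2

6 is isolated — a component by itself.
Starting from 1 we can reach 1, 2, 3, 4, 5. That is one component of size 5.
Total: 2 components.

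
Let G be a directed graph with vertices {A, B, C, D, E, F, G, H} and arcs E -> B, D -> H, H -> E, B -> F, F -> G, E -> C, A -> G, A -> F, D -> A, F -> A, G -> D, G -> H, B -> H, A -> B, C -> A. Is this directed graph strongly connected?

From B we can reach every vertex (A, B, C, D, E, F, G, H), and every vertex can reach B (A, B, C, D, E, F, G, H). So the whole graph is one strongly connected component.

Yes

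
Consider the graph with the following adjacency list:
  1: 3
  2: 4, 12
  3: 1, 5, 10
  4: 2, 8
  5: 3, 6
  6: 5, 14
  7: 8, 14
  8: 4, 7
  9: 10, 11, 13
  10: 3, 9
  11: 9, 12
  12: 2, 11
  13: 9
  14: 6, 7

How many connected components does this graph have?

1

Starting from 1 we can reach 1, 2, 3, 4, 5, 6, 7, 8, 9, 10, 11, 12, 13, 14. That is one component of size 14.
Total: 1 component.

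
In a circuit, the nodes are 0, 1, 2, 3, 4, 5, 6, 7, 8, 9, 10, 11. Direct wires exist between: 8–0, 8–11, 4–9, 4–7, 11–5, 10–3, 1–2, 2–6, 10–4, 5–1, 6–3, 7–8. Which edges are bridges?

The edges on the cycle 10-4-7-8-11-5-1-2-6-3-10 are not bridges since each lies on that cycle.
But removing 0–8 disconnects 0 from 8; removing 4–9 disconnects 4 from 9 — these are bridges.

0-8, 4-9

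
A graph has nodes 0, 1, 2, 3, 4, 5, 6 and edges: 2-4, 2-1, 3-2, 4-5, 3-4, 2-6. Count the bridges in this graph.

The edges on the cycle 3-2-4-3 are not bridges since each lies on that cycle.
But removing 2-6 disconnects 2 from 6; removing 2-1 disconnects 2 from 1; removing 4-5 disconnects 4 from 5 — these are bridges.
That makes 3 bridges.

3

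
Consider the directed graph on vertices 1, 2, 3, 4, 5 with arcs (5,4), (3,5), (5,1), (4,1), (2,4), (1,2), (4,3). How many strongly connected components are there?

1

{1, 2, 3, 4, 5} are all mutually reachable — one SCC of size 5.
That gives 1 strongly connected component.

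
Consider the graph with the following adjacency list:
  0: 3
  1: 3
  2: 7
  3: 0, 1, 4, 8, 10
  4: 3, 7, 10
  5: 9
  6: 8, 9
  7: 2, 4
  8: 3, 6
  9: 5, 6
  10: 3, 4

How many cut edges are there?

8

The edges on the cycle 4-3-10-4 are not bridges since each lies on that cycle.
But removing 8-6 disconnects 8 from 6; removing 6-9 disconnects 6 from 9; removing 5-9 disconnects 5 from 9; removing 2-7 disconnects 2 from 7 — these are bridges.
In total 8 edges are bridges.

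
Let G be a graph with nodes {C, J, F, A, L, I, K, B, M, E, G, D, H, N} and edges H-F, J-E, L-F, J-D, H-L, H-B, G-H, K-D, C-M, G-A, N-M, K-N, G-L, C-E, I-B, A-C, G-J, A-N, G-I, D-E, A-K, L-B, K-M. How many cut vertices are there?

Removing G increases the component count from 1 to 2, so G is a cut vertex.
By contrast removing F leaves 1 component; it is not a cut vertex. No other vertex is a cut vertex either.

1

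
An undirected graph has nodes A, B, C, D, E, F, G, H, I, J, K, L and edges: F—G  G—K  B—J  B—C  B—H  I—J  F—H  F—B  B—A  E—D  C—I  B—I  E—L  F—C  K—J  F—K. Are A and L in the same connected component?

No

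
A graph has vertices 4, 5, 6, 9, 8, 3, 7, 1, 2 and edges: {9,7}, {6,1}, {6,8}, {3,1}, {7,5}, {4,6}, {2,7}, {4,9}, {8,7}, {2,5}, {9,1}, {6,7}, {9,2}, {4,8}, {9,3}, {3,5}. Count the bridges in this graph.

The edges on the cycle 4-9-2-7-8-4 are not bridges since each lies on that cycle.
Every edge lies on some cycle, so there are no bridges.

0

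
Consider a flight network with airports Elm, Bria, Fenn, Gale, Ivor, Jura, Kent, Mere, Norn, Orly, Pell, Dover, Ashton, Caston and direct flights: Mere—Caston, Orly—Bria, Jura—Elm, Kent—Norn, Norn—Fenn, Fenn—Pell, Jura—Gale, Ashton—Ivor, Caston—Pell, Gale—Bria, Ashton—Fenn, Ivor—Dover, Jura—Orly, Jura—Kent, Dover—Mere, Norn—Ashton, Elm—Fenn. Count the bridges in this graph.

0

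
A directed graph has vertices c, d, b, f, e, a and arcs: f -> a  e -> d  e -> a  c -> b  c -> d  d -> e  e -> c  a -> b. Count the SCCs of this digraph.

{c, d, e} are all mutually reachable — one SCC of size 3.
{f} is an SCC by itself.
{a} is an SCC by itself.
{b} is an SCC by itself.
That gives 4 strongly connected components.

4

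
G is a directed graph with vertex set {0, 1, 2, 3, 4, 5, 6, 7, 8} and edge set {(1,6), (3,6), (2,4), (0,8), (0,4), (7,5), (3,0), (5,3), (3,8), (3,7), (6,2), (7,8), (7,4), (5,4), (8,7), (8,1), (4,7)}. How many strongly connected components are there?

1

{0, 1, 2, 3, 4, 5, 6, 7, 8} are all mutually reachable — one SCC of size 9.
That gives 1 strongly connected component.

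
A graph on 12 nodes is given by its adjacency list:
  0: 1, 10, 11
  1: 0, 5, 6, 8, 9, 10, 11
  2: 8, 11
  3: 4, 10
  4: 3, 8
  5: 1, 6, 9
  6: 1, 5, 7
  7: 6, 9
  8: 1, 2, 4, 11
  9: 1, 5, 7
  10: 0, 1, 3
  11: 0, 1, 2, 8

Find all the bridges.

none

The edges on the cycle 1-5-9-1 are not bridges since each lies on that cycle.
Every edge lies on some cycle, so there are no bridges.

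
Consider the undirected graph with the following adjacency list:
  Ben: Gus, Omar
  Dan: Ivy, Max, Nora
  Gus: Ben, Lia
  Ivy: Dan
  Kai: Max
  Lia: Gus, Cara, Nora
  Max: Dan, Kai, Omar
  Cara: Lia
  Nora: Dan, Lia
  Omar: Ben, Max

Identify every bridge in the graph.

Cara-Lia, Dan-Ivy, Kai-Max

The edges on the cycle Lia-Nora-Dan-Max-Omar-Ben-Gus-Lia are not bridges since each lies on that cycle.
But removing Ivy-Dan disconnects Ivy from Dan; removing Max-Kai disconnects Max from Kai; removing Lia-Cara disconnects Lia from Cara — these are bridges.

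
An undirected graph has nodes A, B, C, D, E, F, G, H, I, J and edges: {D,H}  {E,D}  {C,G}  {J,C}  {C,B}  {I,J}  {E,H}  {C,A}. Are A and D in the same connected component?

No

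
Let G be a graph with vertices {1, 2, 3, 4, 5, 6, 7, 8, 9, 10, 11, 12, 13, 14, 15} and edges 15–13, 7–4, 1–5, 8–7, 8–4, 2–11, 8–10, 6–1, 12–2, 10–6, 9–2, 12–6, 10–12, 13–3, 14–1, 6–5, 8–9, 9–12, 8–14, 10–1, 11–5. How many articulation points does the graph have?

Removing 8 increases the component count from 2 to 3, so 8 is a cut vertex.
Removing 13 increases the component count from 2 to 3, so 13 is a cut vertex.
By contrast removing 4 leaves 2 components; it is not a cut vertex. No other vertex is a cut vertex either.

2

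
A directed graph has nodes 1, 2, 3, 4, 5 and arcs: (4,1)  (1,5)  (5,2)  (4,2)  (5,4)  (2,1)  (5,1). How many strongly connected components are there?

2

{1, 2, 4, 5} are all mutually reachable — one SCC of size 4.
{3} is an SCC by itself.
That gives 2 strongly connected components.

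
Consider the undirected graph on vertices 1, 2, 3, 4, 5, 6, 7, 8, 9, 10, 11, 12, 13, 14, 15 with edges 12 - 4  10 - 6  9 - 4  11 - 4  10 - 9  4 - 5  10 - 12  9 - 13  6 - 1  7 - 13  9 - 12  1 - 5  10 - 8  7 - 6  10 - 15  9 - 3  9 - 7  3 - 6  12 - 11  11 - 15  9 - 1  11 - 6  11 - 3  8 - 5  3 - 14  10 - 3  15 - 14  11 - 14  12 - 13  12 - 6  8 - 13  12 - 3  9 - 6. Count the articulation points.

0

Removing 10, for instance, still leaves 2 components. No single vertex removal increases the component count — the graph has no articulation points.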